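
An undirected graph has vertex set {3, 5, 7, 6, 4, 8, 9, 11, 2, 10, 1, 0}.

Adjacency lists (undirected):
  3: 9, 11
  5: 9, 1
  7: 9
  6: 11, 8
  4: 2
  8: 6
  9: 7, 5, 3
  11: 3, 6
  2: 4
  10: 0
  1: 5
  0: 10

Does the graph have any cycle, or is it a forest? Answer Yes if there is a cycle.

No

DFS, tracking each vertex's parent; an edge to a visited non-parent vertex closes a cycle.
Start from 4:
visit 4 (parent –)
  visit 2 (parent 4)
    2–4: parent, skip
visit 3 (parent –)
  visit 9 (parent 3)
    visit 7 (parent 9)
      7–9: parent, skip
    visit 5 (parent 9)
      5–9: parent, skip
      visit 1 (parent 5)
        1–5: parent, skip
    9–3: parent, skip
  visit 11 (parent 3)
    11–3: parent, skip
    visit 6 (parent 11)
      6–11: parent, skip
      visit 8 (parent 6)
        8–6: parent, skip
visit 10 (parent –)
  visit 0 (parent 10)
    0–10: parent, skip
No non-parent visited neighbor found — the graph is a forest.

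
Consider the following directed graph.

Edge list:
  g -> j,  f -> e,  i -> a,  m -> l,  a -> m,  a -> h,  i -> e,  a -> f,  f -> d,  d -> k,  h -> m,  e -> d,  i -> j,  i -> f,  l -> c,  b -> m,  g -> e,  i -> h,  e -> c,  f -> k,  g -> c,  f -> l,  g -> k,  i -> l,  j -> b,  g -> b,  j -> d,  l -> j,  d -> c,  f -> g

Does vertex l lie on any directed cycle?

l is on a cycle iff l can reach itself via ≥1 edge.
l → j → b → m → l — yes.

Yes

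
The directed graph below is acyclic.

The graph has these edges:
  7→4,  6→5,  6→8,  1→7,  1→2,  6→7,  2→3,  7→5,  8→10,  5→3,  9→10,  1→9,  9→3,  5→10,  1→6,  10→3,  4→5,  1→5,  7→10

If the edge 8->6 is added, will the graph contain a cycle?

Yes

Adding 8→6 creates a cycle iff 6 can already reach 8.
Path from 6: 6 → 8.
So 6 → … → 8 → 6 is a cycle.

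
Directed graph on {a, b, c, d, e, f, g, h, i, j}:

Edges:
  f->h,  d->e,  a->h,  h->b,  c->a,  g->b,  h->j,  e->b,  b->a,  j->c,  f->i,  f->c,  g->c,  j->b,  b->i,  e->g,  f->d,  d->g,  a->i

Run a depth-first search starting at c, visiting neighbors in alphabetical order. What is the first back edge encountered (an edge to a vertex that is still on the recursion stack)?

b→a

DFS from c (visiting neighbors in alphabetical order); mark gray on enter, black on exit:
c gray
  a gray
    h gray
      b gray
        b→a: a is gray → back edge
First back edge: b → a.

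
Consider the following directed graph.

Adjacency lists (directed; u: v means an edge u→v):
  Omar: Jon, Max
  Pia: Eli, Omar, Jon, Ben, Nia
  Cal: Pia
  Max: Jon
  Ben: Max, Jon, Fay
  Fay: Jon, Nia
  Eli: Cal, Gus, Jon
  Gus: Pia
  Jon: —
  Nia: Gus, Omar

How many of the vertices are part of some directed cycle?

A vertex is on a directed cycle iff it belongs to a strongly connected component of size ≥ 2 (or has a self-loop).
The vertices on cycles are {Ben, Cal, Eli, Fay, Gus, Nia, Pia} — 7 in total.

7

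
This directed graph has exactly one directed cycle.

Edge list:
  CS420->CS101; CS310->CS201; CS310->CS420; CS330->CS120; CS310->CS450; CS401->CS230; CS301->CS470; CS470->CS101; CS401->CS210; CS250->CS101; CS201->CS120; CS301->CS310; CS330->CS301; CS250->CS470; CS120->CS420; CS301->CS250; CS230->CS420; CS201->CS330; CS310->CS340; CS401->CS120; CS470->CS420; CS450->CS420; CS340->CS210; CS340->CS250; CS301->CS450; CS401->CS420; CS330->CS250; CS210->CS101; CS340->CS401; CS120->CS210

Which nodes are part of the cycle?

CS201, CS301, CS310, CS330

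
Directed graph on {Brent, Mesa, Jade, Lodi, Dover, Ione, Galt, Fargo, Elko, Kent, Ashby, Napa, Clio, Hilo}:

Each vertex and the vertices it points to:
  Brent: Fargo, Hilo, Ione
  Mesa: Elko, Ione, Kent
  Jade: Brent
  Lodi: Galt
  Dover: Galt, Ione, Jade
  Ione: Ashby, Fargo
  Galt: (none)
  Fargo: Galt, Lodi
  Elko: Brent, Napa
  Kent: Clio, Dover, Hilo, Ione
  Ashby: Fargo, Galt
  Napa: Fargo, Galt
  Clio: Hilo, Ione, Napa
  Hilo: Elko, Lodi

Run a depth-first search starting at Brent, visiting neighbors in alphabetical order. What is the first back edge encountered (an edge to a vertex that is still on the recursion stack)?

DFS from Brent (visiting neighbors in alphabetical order); mark gray on enter, black on exit:
Brent gray
  Fargo gray
    Galt gray
    Galt black
    Lodi gray
      Lodi→Galt: Galt black — skip
    Lodi black
  Fargo black
  Hilo gray
    Elko gray
      Elko→Brent: Brent is gray → back edge
First back edge: Elko → Brent.

Elko→Brent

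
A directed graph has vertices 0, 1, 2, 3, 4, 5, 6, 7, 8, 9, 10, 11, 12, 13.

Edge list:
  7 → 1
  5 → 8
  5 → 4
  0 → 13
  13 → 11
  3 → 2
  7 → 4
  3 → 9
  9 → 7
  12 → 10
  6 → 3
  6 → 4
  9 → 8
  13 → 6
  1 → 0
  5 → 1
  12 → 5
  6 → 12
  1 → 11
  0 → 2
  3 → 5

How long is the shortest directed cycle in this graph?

6

For each vertex v, BFS finds the shortest path from v back to v.
The shortest such closed walk is 6 → 12 → 5 → 1 → 0 → 13 → 6, length 6.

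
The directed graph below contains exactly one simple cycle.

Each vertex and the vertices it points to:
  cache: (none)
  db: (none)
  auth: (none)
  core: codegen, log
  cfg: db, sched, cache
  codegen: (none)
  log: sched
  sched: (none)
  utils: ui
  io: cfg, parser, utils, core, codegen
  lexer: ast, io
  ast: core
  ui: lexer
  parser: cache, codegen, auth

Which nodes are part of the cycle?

DFS with gray/black marking from ui:
ui gray
  lexer gray
    ast gray
      core gray
        codegen gray
        codegen black
        log gray
          sched gray
          sched black
        log black
      core black
    ast black
    io gray
      cfg gray
        db gray
        db black
        cfg→sched: sched black — skip
        cache gray
        cache black
      cfg black
      parser gray
        parser→cache: cache black — skip
        parser→codegen: codegen black — skip
        auth gray
        auth black
      parser black
      utils gray
        utils→ui: ui is gray → back edge
Back edge closes the cycle ui → lexer → io → utils → ui; its vertices are {io, ui, lexer, utils}.

io, ui, lexer, utils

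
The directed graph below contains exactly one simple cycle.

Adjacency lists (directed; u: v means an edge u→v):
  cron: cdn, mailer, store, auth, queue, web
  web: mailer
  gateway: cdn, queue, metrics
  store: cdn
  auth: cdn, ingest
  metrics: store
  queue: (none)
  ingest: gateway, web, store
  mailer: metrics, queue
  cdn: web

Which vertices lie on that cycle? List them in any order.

DFS with gray/black marking from mailer:
mailer gray
  metrics gray
    store gray
      cdn gray
        web gray
          web→mailer: mailer is gray → back edge
Back edge closes the cycle mailer → metrics → store → cdn → web → mailer; its vertices are {cdn, web, store, mailer, metrics}.

cdn, web, store, mailer, metrics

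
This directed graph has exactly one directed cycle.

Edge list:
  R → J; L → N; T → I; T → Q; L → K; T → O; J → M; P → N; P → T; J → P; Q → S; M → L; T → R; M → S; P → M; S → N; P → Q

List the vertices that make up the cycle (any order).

J, P, R, T

DFS with gray/black marking from T:
T gray
  I gray
  I black
  R gray
    J gray
      P gray
        Q gray
          S gray
            N gray
            N black
          S black
        Q black
        P→N: N black — skip
        M gray
          L gray
            L→N: N black — skip
            K gray
            K black
          L black
          M→S: S black — skip
        M black
        P→T: T is gray → back edge
Back edge closes the cycle T → R → J → P → T; its vertices are {J, P, R, T}.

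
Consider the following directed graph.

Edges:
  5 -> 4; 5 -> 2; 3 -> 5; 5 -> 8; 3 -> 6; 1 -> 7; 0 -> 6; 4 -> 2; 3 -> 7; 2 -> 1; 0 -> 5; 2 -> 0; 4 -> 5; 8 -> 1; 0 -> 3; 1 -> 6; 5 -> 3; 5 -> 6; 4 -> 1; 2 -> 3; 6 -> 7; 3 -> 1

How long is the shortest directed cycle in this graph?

For each vertex v, BFS finds the shortest path from v back to v.
The shortest such closed walk is 5 → 4 → 5, length 2.

2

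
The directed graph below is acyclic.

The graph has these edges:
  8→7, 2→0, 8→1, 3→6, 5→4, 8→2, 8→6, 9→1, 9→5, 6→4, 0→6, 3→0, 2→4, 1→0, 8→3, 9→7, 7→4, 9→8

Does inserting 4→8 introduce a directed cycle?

Adding 4→8 creates a cycle iff 8 can already reach 4.
Path from 8: 8 → 2 → 4.
So 8 → … → 4 → 8 is a cycle.

Yes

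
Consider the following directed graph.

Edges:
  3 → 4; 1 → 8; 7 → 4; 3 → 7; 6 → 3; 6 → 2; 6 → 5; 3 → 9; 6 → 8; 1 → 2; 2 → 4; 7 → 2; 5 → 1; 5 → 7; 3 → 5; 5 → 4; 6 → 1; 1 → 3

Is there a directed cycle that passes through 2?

No

2 lies on a cycle iff there is a path from 2 back to itself.
Exploring from 2, it never reaches itself; equivalently, its strongly connected component is a singleton.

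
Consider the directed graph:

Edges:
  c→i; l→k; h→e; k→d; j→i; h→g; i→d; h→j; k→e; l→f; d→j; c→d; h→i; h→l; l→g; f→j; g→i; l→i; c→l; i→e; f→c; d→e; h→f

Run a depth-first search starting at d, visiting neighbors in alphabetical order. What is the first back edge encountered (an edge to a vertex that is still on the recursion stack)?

i→d

DFS from d (visiting neighbors in alphabetical order); mark gray on enter, black on exit:
d gray
  e gray
  e black
  j gray
    i gray
      i→d: d is gray → back edge
First back edge: i → d.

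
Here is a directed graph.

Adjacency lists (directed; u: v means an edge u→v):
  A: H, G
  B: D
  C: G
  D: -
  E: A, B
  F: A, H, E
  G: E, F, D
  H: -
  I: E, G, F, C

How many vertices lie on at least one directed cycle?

4

A vertex is on a directed cycle iff it belongs to a strongly connected component of size ≥ 2 (or has a self-loop).
The vertices on cycles are {A, E, F, G} — 4 in total.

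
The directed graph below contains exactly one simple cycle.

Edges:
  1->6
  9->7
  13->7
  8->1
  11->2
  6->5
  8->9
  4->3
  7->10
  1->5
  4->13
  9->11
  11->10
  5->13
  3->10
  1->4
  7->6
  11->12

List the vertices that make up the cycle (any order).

5, 6, 7, 13

DFS with gray/black marking from 5:
5 gray
  13 gray
    7 gray
      6 gray
        6→5: 5 is gray → back edge
Back edge closes the cycle 5 → 13 → 7 → 6 → 5; its vertices are {5, 6, 7, 13}.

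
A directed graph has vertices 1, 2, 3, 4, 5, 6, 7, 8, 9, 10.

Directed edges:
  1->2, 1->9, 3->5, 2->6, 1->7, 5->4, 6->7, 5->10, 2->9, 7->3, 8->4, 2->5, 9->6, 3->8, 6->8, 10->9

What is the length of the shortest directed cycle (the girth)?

For each vertex v, BFS finds the shortest path from v back to v.
The shortest such closed walk is 7 → 3 → 5 → 10 → 9 → 6 → 7, length 6.

6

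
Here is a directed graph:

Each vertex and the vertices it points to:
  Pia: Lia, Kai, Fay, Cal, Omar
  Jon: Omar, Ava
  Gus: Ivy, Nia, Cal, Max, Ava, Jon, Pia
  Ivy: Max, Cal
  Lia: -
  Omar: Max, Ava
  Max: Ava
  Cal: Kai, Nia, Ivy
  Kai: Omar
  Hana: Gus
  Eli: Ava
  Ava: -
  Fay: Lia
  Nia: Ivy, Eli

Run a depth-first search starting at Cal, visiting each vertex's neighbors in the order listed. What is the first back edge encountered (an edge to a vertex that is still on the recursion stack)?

Ivy→Cal

DFS from Cal (visiting each vertex's neighbors in the order listed); mark gray on enter, black on exit:
Cal gray
  Kai gray
    Omar gray
      Max gray
        Ava gray
        Ava black
      Max black
      Omar→Ava: Ava black — skip
    Omar black
  Kai black
  Nia gray
    Ivy gray
      Ivy→Max: Max black — skip
      Ivy→Cal: Cal is gray → back edge
First back edge: Ivy → Cal.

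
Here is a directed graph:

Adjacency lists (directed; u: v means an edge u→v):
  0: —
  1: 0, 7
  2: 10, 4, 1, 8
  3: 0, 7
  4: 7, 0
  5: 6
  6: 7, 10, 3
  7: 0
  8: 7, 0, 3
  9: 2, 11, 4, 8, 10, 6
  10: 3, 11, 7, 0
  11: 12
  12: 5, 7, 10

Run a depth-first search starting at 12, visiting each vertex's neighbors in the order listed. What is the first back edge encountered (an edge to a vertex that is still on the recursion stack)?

11→12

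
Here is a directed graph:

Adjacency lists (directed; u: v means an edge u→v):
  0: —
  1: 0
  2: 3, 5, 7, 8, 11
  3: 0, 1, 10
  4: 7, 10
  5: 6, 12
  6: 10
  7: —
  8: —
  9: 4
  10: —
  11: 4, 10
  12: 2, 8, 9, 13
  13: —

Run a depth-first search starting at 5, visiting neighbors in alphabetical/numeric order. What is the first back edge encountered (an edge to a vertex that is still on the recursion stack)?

DFS from 5 (visiting neighbors in alphabetical/numeric order); mark gray on enter, black on exit:
5 gray
  6 gray
    10 gray
    10 black
  6 black
  12 gray
    2 gray
      3 gray
        0 gray
        0 black
        1 gray
          1→0: 0 black — skip
        1 black
        3→10: 10 black — skip
      3 black
      2→5: 5 is gray → back edge
First back edge: 2 → 5.

2->5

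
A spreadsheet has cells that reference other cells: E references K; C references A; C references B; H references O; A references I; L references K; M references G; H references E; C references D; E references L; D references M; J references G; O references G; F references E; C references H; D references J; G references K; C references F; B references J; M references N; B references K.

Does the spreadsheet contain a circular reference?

DFS with white/gray/black marking, starting from G:
G gray
  K gray
  K black
G black
A gray
  I gray
  I black
A black
B gray
  B→K: K black — skip
  J gray
    J→G: G black — skip
  J black
B black
C gray
  H gray
    E gray
      L gray
        L→K: K black — skip
      L black
      E→K: K black — skip
    E black
    O gray
      O→G: G black — skip
    O black
  H black
  C→B: B black — skip
  C→A: A black — skip
  D gray
    M gray
      N gray
      N black
      M→G: G black — skip
    M black
    D→J: J black — skip
  D black
  F gray
    F→E: E black — skip
  F black
C black
Every edge goes to a white or black vertex — no back edge, so the graph is acyclic.

No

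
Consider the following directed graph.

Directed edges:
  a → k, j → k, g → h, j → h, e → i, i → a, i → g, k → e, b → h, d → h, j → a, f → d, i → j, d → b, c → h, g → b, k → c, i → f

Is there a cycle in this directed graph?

DFS with white/gray/black marking, starting from i:
i gray
  a gray
    k gray
      c gray
        h gray
        h black
      c black
      e gray
        e→i: i is gray → back edge
Back edge found, so a cycle exists: i → a → k → e → i.

Yes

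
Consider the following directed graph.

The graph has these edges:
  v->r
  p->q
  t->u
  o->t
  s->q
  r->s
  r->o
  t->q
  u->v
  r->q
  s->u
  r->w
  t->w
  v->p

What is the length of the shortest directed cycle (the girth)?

For each vertex v, BFS finds the shortest path from v back to v.
The shortest such closed walk is r → s → u → v → r, length 4.

4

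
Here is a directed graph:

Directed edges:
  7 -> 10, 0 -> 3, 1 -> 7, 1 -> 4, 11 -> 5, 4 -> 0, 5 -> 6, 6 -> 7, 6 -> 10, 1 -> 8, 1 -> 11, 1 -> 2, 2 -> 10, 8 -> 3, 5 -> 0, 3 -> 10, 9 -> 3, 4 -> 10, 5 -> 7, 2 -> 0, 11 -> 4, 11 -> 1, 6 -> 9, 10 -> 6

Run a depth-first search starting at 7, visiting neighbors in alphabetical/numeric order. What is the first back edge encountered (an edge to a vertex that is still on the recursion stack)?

DFS from 7 (visiting neighbors in alphabetical/numeric order); mark gray on enter, black on exit:
7 gray
  10 gray
    6 gray
      6→7: 7 is gray → back edge
First back edge: 6 → 7.

6->7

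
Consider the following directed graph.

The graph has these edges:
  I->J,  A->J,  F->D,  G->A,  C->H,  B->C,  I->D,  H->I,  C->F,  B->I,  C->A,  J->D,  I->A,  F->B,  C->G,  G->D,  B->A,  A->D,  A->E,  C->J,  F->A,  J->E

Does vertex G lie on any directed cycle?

No

G lies on a cycle iff there is a path from G back to itself.
Exploring from G, it never reaches itself; equivalently, its strongly connected component is a singleton.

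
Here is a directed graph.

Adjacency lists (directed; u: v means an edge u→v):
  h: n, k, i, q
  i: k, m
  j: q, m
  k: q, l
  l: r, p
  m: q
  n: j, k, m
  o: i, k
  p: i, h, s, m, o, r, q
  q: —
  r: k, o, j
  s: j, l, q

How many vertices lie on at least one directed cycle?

9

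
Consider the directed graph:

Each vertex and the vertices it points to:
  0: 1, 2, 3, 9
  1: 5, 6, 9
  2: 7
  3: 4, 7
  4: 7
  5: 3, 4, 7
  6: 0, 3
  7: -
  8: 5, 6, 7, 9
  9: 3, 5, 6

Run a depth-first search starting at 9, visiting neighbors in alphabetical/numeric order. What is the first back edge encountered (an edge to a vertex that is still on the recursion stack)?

DFS from 9 (visiting neighbors in alphabetical/numeric order); mark gray on enter, black on exit:
9 gray
  3 gray
    4 gray
      7 gray
      7 black
    4 black
    3→7: 7 black — skip
  3 black
  5 gray
    5→3: 3 black — skip
    5→4: 4 black — skip
    5→7: 7 black — skip
  5 black
  6 gray
    0 gray
      1 gray
        1→5: 5 black — skip
        1→6: 6 is gray → back edge
First back edge: 1 → 6.

1→6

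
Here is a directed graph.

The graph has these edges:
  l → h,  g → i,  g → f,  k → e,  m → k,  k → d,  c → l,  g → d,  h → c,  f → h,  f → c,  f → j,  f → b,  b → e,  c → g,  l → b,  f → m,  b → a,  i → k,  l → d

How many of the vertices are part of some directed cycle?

A vertex is on a directed cycle iff it belongs to a strongly connected component of size ≥ 2 (or has a self-loop).
The vertices on cycles are {c, f, g, h, l} — 5 in total.

5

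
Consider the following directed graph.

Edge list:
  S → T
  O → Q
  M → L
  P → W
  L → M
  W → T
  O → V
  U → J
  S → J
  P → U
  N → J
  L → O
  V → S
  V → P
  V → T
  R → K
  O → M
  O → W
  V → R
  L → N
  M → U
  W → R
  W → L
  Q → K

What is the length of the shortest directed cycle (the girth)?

For each vertex v, BFS finds the shortest path from v back to v.
The shortest such closed walk is M → L → M, length 2.

2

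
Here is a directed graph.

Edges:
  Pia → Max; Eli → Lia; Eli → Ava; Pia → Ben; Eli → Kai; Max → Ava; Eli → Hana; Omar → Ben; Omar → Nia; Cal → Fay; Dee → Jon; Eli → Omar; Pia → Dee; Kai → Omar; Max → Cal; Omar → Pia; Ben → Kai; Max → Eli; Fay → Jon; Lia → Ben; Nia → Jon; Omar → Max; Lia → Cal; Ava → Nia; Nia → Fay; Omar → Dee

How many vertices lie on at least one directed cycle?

A vertex is on a directed cycle iff it belongs to a strongly connected component of size ≥ 2 (or has a self-loop).
The vertices on cycles are {Ben, Eli, Kai, Lia, Max, Pia, Omar} — 7 in total.

7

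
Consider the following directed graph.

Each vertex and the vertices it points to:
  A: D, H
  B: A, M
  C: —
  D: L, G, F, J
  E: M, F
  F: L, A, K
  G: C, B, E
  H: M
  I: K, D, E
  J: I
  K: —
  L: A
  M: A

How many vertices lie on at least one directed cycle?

11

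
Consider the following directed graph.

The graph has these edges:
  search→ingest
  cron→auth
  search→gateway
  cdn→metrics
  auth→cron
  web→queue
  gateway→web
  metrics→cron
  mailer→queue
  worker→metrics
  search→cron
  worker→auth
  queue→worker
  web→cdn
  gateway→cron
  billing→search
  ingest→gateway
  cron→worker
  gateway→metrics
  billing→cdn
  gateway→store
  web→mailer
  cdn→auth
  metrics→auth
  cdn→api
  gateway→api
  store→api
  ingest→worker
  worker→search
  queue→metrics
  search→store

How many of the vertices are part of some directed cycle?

11

A vertex is on a directed cycle iff it belongs to a strongly connected component of size ≥ 2 (or has a self-loop).
The vertices on cycles are {cdn, web, auth, cron, queue, ingest, mailer, search, worker, gateway, metrics} — 11 in total.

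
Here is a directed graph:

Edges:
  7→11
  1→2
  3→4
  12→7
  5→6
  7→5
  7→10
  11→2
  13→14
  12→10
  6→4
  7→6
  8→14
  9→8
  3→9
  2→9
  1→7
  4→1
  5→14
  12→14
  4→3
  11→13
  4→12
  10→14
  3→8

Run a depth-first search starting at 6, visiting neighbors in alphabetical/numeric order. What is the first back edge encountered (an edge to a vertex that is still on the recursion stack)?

5→6

DFS from 6 (visiting neighbors in alphabetical/numeric order); mark gray on enter, black on exit:
6 gray
  4 gray
    1 gray
      2 gray
        9 gray
          8 gray
            14 gray
            14 black
          8 black
        9 black
      2 black
      7 gray
        5 gray
          5→6: 6 is gray → back edge
First back edge: 5 → 6.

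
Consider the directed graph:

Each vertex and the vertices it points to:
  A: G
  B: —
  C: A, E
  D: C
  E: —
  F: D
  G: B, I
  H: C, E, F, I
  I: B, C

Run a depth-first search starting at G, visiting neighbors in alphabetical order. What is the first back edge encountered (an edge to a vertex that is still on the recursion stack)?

DFS from G (visiting neighbors in alphabetical order); mark gray on enter, black on exit:
G gray
  B gray
  B black
  I gray
    I→B: B black — skip
    C gray
      A gray
        A→G: G is gray → back edge
First back edge: A → G.

A→G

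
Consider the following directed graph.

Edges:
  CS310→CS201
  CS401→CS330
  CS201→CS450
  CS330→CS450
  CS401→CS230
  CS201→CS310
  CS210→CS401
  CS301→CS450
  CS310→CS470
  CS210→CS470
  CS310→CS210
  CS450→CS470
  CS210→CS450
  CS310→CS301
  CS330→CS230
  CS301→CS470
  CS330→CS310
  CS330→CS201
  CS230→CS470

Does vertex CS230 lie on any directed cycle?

CS230 lies on a cycle iff there is a path from CS230 back to itself.
Exploring from CS230, it never reaches itself; equivalently, its strongly connected component is a singleton.

No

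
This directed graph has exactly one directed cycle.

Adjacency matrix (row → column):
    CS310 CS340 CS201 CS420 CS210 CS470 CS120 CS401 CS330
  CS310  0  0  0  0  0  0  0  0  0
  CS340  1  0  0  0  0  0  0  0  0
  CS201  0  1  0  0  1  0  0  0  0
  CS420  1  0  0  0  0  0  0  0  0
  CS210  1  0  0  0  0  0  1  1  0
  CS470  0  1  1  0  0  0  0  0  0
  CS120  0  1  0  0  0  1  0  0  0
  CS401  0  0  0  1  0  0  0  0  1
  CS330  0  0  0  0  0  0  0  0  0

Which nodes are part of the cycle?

CS120, CS201, CS210, CS470

DFS with gray/black marking from CS210:
CS210 gray
  CS310 gray
  CS310 black
  CS120 gray
    CS340 gray
      CS340→CS310: CS310 black — skip
    CS340 black
    CS470 gray
      CS201 gray
        CS201→CS210: CS210 is gray → back edge
Back edge closes the cycle CS210 → CS120 → CS470 → CS201 → CS210; its vertices are {CS120, CS201, CS210, CS470}.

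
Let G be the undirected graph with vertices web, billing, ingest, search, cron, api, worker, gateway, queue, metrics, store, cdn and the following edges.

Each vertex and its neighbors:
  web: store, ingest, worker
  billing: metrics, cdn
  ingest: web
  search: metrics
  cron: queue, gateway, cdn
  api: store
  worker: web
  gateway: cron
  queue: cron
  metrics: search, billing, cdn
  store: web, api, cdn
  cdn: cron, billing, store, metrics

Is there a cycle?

Yes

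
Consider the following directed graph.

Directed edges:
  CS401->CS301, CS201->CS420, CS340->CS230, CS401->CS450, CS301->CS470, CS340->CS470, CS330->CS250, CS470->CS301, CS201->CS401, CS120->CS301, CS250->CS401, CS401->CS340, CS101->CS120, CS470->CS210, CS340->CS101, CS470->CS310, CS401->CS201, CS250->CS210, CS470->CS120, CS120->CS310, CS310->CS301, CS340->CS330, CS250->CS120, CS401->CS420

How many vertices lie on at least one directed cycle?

9

A vertex is on a directed cycle iff it belongs to a strongly connected component of size ≥ 2 (or has a self-loop).
The vertices on cycles are {CS120, CS201, CS250, CS301, CS310, CS330, CS340, CS401, CS470} — 9 in total.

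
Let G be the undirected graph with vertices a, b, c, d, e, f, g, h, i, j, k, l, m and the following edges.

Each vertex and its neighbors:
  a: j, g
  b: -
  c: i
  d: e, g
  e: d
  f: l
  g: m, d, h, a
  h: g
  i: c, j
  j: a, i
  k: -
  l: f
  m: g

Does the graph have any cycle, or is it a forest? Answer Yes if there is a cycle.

DFS, tracking each vertex's parent; an edge to a visited non-parent vertex closes a cycle.
Start from j:
visit j (parent –)
  visit a (parent j)
    a–j: parent, skip
    visit g (parent a)
      visit m (parent g)
        m–g: parent, skip
      visit d (parent g)
        visit e (parent d)
          e–d: parent, skip
        d–g: parent, skip
      visit h (parent g)
        h–g: parent, skip
      g–a: parent, skip
  visit i (parent j)
    visit c (parent i)
      c–i: parent, skip
    i–j: parent, skip
visit b (parent –)
visit f (parent –)
  visit l (parent f)
    l–f: parent, skip
visit k (parent –)
No non-parent visited neighbor found — the graph is a forest.

No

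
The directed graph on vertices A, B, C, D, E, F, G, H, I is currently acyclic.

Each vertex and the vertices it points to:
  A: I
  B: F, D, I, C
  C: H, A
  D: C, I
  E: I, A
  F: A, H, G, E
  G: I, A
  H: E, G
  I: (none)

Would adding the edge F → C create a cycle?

Adding F→C creates a cycle iff C can already reach F.
Explore from C: no path reaches F. The graph stays acyclic.

No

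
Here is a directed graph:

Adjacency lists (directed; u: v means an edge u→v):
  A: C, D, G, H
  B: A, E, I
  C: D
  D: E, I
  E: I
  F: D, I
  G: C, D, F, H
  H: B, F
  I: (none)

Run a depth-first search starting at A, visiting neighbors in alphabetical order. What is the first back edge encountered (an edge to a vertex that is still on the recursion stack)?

B→A

DFS from A (visiting neighbors in alphabetical order); mark gray on enter, black on exit:
A gray
  C gray
    D gray
      E gray
        I gray
        I black
      E black
      D→I: I black — skip
    D black
  C black
  A→D: D black — skip
  G gray
    G→C: C black — skip
    G→D: D black — skip
    F gray
      F→D: D black — skip
      F→I: I black — skip
    F black
    H gray
      B gray
        B→A: A is gray → back edge
First back edge: B → A.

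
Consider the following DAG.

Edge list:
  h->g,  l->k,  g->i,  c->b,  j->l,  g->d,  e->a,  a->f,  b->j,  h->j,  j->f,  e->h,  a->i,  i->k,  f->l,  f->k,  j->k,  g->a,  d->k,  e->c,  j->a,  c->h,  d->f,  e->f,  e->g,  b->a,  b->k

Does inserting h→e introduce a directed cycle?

Yes

Adding h→e creates a cycle iff e can already reach h.
Path from e: e → h.
So e → … → h → e is a cycle.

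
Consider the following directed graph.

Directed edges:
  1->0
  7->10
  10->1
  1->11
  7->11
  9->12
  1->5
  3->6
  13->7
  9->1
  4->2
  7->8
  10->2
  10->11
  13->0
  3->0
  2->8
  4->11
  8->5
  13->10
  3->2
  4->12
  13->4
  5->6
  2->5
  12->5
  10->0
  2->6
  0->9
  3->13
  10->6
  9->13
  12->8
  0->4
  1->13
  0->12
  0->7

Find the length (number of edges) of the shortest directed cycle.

For each vertex v, BFS finds the shortest path from v back to v.
The shortest such closed walk is 13 → 10 → 1 → 13, length 3.

3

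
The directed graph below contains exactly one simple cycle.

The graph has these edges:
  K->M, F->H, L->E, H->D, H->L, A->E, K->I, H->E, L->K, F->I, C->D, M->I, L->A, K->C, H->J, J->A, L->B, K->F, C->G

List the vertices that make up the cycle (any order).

F, H, K, L

DFS with gray/black marking from K:
K gray
  M gray
    I gray
    I black
  M black
  K→I: I black — skip
  C gray
    G gray
    G black
    D gray
    D black
  C black
  F gray
    F→I: I black — skip
    H gray
      L gray
        A gray
          E gray
          E black
        A black
        B gray
        B black
        L→E: E black — skip
        L→K: K is gray → back edge
Back edge closes the cycle K → F → H → L → K; its vertices are {F, H, K, L}.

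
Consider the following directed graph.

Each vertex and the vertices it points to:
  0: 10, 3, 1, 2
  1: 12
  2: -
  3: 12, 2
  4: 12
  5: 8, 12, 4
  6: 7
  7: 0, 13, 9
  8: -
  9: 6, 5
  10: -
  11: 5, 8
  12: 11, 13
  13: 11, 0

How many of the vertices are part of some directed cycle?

11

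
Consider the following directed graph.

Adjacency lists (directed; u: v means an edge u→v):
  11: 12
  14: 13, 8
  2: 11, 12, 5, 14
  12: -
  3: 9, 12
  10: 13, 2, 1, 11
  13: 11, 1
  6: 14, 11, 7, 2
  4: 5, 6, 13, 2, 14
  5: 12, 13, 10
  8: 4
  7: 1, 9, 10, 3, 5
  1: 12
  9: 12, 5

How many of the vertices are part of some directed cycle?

A vertex is on a directed cycle iff it belongs to a strongly connected component of size ≥ 2 (or has a self-loop).
The vertices on cycles are {2, 3, 4, 5, 6, 7, 8, 9, 10, 14} — 10 in total.

10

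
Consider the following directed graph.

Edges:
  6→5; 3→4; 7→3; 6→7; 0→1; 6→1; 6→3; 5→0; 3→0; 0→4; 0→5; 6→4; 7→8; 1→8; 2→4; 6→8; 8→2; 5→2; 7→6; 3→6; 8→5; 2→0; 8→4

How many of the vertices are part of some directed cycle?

A vertex is on a directed cycle iff it belongs to a strongly connected component of size ≥ 2 (or has a self-loop).
The vertices on cycles are {0, 1, 2, 3, 5, 6, 7, 8} — 8 in total.

8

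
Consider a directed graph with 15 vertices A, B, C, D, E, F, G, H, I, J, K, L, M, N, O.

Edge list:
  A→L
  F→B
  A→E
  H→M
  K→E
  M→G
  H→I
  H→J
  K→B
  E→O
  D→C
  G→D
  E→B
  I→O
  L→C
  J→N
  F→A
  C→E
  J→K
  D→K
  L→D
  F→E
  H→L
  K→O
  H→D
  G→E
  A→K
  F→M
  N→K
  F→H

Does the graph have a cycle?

No

DFS with white/gray/black marking, starting from H:
H gray
  D gray
    K gray
      E gray
        B gray
        B black
        O gray
        O black
      E black
      K→O: O black — skip
      K→B: B black — skip
    K black
    C gray
      C→E: E black — skip
    C black
  D black
  J gray
    J→K: K black — skip
    N gray
      N→K: K black — skip
    N black
  J black
  M gray
    G gray
      G→D: D black — skip
      G→E: E black — skip
    G black
  M black
  L gray
    L→D: D black — skip
    L→C: C black — skip
  L black
  I gray
    I→O: O black — skip
  I black
H black
A gray
  A→L: L black — skip
  A→K: K black — skip
  A→E: E black — skip
A black
F gray
  F→M: M black — skip
  F→B: B black — skip
  F→E: E black — skip
  F→H: H black — skip
  F→A: A black — skip
F black
Every edge goes to a white or black vertex — no back edge, so the graph is acyclic.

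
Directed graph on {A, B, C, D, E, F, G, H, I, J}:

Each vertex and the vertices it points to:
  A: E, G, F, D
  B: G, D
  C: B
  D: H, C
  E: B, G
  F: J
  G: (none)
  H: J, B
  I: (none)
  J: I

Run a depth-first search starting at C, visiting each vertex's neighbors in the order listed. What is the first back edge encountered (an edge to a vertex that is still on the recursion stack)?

H→B

DFS from C (visiting each vertex's neighbors in the order listed); mark gray on enter, black on exit:
C gray
  B gray
    G gray
    G black
    D gray
      H gray
        J gray
          I gray
          I black
        J black
        H→B: B is gray → back edge
First back edge: H → B.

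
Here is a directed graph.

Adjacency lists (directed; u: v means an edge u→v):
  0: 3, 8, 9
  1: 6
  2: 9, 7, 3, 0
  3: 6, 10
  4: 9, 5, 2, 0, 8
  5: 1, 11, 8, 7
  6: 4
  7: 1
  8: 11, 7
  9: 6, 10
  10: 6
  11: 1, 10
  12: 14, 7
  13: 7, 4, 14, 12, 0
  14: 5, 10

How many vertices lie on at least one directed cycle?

12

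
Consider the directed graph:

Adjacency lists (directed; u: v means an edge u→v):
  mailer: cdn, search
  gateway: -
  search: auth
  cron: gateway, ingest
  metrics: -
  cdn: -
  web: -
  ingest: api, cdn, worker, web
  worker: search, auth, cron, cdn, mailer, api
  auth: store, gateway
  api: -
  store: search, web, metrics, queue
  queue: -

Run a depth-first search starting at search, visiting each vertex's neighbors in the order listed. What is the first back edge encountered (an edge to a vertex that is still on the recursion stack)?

store->search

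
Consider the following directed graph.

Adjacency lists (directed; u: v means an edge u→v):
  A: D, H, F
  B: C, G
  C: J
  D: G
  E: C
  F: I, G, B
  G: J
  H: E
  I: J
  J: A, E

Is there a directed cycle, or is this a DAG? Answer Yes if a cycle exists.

DFS with white/gray/black marking, starting from A:
A gray
  D gray
    G gray
      J gray
        J→A: A is gray → back edge
Back edge found, so a cycle exists: A → D → G → J → A.

Yes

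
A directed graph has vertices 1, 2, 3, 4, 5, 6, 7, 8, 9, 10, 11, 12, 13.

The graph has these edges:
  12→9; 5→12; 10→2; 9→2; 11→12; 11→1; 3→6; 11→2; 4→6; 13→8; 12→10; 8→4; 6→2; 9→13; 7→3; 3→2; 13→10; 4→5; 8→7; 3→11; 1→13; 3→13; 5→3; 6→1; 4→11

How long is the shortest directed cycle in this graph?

4

For each vertex v, BFS finds the shortest path from v back to v.
The shortest such closed walk is 8 → 7 → 3 → 13 → 8, length 4.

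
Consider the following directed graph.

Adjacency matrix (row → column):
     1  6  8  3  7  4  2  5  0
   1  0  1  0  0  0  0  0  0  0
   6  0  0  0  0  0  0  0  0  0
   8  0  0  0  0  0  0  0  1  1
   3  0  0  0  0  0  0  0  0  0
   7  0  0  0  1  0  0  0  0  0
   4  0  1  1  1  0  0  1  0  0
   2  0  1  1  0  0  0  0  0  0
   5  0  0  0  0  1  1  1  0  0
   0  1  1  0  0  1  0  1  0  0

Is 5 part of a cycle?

5 is on a cycle iff 5 can reach itself via ≥1 edge.
5 → 2 → 8 → 5 — yes.

Yes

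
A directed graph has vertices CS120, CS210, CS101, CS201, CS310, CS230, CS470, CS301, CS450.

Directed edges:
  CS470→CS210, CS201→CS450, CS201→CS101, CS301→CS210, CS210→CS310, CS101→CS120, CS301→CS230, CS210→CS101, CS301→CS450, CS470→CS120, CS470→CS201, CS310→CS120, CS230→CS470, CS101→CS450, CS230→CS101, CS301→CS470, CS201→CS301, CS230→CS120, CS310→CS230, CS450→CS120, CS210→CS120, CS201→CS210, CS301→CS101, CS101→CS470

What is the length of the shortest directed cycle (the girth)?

For each vertex v, BFS finds the shortest path from v back to v.
The shortest such closed walk is CS301 → CS470 → CS201 → CS301, length 3.

3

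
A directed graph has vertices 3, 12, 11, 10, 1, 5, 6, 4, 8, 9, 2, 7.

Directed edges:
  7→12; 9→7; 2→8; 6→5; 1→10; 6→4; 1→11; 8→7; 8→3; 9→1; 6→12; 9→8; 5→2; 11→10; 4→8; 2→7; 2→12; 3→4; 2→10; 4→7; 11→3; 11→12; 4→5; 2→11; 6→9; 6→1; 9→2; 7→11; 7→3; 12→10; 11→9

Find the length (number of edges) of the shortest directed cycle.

3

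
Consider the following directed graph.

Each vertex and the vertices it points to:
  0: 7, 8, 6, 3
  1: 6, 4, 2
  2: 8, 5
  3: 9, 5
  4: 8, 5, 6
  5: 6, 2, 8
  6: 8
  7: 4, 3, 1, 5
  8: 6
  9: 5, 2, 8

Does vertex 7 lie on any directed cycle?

No

7 lies on a cycle iff there is a path from 7 back to itself.
Exploring from 7, it never reaches itself; equivalently, its strongly connected component is a singleton.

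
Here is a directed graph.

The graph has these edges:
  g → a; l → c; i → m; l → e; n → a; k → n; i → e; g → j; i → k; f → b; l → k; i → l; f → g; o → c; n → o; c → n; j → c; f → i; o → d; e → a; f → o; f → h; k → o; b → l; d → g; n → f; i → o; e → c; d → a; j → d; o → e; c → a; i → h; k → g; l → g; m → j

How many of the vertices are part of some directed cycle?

13

A vertex is on a directed cycle iff it belongs to a strongly connected component of size ≥ 2 (or has a self-loop).
The vertices on cycles are {b, c, d, e, f, g, i, j, k, l, m, n, o} — 13 in total.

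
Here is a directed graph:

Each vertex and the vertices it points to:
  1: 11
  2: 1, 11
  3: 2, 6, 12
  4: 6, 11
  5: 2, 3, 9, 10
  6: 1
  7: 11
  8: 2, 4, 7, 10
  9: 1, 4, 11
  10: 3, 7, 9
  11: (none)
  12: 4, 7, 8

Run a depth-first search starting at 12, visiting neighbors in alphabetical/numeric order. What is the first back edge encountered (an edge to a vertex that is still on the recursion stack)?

DFS from 12 (visiting neighbors in alphabetical/numeric order); mark gray on enter, black on exit:
12 gray
  4 gray
    6 gray
      1 gray
        11 gray
        11 black
      1 black
    6 black
    4→11: 11 black — skip
  4 black
  7 gray
    7→11: 11 black — skip
  7 black
  8 gray
    2 gray
      2→1: 1 black — skip
      2→11: 11 black — skip
    2 black
    8→4: 4 black — skip
    8→7: 7 black — skip
    10 gray
      3 gray
        3→2: 2 black — skip
        3→6: 6 black — skip
        3→12: 12 is gray → back edge
First back edge: 3 → 12.

3->12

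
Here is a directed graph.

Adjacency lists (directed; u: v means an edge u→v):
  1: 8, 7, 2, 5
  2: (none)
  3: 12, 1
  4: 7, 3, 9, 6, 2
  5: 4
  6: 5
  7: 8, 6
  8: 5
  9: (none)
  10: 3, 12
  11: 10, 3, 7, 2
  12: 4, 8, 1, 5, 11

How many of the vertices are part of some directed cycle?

10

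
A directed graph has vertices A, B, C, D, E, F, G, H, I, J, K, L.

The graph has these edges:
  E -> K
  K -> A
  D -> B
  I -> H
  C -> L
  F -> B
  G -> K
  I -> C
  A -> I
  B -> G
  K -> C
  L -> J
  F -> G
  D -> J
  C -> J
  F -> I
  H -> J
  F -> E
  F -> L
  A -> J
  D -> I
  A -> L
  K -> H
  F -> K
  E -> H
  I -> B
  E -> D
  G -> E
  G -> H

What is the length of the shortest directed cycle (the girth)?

4

For each vertex v, BFS finds the shortest path from v back to v.
The shortest such closed walk is G → E → D → B → G, length 4.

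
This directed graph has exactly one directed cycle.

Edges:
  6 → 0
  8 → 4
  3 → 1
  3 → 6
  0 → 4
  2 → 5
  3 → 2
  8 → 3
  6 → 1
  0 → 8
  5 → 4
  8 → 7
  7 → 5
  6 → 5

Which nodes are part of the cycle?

0, 3, 6, 8

DFS with gray/black marking from 3:
3 gray
  1 gray
  1 black
  2 gray
    5 gray
      4 gray
      4 black
    5 black
  2 black
  6 gray
    0 gray
      8 gray
        7 gray
          7→5: 5 black — skip
        7 black
        8→3: 3 is gray → back edge
Back edge closes the cycle 3 → 6 → 0 → 8 → 3; its vertices are {0, 3, 6, 8}.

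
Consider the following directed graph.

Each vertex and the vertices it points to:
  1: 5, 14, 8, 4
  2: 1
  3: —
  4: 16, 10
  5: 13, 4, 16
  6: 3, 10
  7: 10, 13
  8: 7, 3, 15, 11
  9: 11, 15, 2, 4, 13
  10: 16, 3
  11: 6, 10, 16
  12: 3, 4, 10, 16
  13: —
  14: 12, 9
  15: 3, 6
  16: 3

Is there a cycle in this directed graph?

Yes

DFS with white/gray/black marking, starting from 7:
7 gray
  10 gray
    16 gray
      3 gray
      3 black
    16 black
    10→3: 3 black — skip
  10 black
  13 gray
  13 black
7 black
1 gray
  5 gray
    5→13: 13 black — skip
    4 gray
      4→16: 16 black — skip
      4→10: 10 black — skip
    4 black
    5→16: 16 black — skip
  5 black
  14 gray
    12 gray
      12→3: 3 black — skip
      12→4: 4 black — skip
      12→10: 10 black — skip
      12→16: 16 black — skip
    12 black
    9 gray
      11 gray
        6 gray
          6→3: 3 black — skip
          6→10: 10 black — skip
        6 black
        11→10: 10 black — skip
        11→16: 16 black — skip
      11 black
      15 gray
        15→3: 3 black — skip
        15→6: 6 black — skip
      15 black
      2 gray
        2→1: 1 is gray → back edge
Back edge found, so a cycle exists: 1 → 14 → 9 → 2 → 1.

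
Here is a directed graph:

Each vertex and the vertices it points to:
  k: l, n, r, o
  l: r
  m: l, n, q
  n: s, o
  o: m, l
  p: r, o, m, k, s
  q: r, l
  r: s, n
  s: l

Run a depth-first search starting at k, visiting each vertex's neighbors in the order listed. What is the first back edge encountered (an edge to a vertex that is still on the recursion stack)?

DFS from k (visiting each vertex's neighbors in the order listed); mark gray on enter, black on exit:
k gray
  l gray
    r gray
      s gray
        s→l: l is gray → back edge
First back edge: s → l.

s→l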